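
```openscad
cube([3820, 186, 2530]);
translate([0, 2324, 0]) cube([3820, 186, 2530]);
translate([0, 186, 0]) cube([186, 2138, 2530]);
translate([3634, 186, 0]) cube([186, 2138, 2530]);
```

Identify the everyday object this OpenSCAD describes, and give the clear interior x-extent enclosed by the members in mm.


A house (or room) frame. The interior width is 3448 mm.

Four 2530 mm walls enclosing a rectangle with no floor or roof — a room or house frame. Outside width is 3820 mm and wall thickness is 186 mm, so the interior width is 3820 − 2 × 186 = 3448 mm.


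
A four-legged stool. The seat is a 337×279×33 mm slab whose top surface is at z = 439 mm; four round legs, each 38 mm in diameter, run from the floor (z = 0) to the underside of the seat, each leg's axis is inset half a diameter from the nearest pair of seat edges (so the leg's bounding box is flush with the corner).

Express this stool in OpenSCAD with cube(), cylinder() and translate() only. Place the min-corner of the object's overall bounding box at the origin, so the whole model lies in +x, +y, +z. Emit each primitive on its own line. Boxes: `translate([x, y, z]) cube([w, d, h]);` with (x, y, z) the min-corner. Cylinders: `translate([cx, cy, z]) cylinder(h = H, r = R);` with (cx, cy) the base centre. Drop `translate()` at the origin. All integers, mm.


translate([0, 0, 406]) cube([337, 279, 33]);
translate([19, 19, 0]) cylinder(h = 406, r = 19);
translate([318, 19, 0]) cylinder(h = 406, r = 19);
translate([19, 260, 0]) cylinder(h = 406, r = 19);
translate([318, 260, 0]) cylinder(h = 406, r = 19);


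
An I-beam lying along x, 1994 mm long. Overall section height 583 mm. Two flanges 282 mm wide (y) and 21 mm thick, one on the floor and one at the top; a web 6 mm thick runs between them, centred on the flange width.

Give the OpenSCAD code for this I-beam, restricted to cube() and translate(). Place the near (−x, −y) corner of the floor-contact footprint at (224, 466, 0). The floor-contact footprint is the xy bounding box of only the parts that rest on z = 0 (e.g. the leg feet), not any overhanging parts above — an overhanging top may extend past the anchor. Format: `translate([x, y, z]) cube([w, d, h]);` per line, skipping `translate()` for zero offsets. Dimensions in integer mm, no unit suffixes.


translate([224, 466, 0]) cube([1994, 282, 21]);
translate([224, 604, 21]) cube([1994, 6, 541]);
translate([224, 466, 562]) cube([1994, 282, 21]);


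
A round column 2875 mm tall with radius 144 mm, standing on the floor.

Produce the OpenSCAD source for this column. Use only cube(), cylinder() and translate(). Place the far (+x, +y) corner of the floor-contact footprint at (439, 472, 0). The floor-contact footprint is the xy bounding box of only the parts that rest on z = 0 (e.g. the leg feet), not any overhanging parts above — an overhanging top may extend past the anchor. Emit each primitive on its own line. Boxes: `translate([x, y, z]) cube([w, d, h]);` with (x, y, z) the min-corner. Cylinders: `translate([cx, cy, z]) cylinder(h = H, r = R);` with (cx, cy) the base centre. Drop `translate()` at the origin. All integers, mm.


translate([295, 328, 0]) cylinder(h = 2875, r = 144);


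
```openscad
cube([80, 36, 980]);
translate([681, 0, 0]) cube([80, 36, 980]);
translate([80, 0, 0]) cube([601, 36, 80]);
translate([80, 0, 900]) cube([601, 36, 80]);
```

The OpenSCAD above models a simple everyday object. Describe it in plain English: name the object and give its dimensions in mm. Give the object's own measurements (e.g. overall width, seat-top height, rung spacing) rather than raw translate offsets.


A rectangular picture frame lying in the x–z plane (depth along y). The opening is 601 mm wide (x) by 820 mm tall (z), surrounded by a border 80 mm wide on all four sides. The frame is 36 mm deep and is made of two full-height vertical stiles with two horizontal rails fitted between them.


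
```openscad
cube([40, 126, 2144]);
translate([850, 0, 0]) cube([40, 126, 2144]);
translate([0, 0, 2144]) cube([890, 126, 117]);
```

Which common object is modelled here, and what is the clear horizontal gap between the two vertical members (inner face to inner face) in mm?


A door frame. The clear opening width is 810 mm.

Two 2144 mm tall posts with a header on top — a door frame. The left jamb is 40 mm wide at x = 0; the right jamb starts at x = 850. The clear opening is 850 − 40 = 810 mm.


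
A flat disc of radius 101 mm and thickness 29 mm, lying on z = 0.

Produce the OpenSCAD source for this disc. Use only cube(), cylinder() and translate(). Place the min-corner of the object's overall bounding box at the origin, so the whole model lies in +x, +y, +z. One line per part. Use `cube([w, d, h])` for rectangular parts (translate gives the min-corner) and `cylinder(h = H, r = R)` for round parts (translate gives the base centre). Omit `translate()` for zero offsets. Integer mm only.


translate([101, 101, 0]) cylinder(h = 29, r = 101);


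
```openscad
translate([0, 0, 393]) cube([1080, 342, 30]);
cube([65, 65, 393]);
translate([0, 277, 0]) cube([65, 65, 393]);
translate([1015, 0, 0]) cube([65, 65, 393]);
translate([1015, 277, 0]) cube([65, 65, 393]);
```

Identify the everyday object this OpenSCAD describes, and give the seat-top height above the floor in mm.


A bench. The seat-top height is 423 mm.

A long slab on four corner posts — a bench. The slab sits at z = 393 with thickness 30, so the top is 393 + 30 = 423 mm.


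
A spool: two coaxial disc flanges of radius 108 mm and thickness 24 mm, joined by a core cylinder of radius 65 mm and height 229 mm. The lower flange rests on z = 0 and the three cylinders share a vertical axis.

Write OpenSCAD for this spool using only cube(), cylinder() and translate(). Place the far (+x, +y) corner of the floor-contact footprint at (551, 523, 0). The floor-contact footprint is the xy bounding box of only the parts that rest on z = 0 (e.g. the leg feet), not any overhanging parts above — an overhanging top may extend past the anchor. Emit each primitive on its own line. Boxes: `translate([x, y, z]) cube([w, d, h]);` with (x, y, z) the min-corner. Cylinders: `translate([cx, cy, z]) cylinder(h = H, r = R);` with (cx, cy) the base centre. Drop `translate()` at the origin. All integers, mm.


translate([443, 415, 0]) cylinder(h = 24, r = 108);
translate([443, 415, 24]) cylinder(h = 229, r = 65);
translate([443, 415, 253]) cylinder(h = 24, r = 108);


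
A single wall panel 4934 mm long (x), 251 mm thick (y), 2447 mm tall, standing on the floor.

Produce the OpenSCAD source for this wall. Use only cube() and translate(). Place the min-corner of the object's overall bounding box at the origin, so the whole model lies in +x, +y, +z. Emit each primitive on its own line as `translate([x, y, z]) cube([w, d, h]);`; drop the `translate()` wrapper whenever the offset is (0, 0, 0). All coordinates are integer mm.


cube([4934, 251, 2447]);


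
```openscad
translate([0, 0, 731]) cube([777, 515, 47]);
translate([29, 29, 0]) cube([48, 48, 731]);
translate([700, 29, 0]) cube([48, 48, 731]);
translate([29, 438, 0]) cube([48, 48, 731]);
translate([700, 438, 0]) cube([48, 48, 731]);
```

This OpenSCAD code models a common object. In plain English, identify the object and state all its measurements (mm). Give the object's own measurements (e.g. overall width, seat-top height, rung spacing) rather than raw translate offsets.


A rectangular dining table. The top is 777×515×47 mm with its upper surface at z = 778 mm. It stands on four 48×48 mm square legs, each inset 29 mm from the nearest pair of top edges, running from the floor to the underside of the top.


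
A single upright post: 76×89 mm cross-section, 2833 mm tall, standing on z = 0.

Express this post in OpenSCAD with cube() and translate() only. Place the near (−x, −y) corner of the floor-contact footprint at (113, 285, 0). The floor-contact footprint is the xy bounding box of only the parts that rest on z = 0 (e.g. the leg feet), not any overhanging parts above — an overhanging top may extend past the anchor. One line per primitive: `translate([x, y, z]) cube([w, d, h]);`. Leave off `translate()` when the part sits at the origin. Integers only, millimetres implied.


translate([113, 285, 0]) cube([76, 89, 2833]);


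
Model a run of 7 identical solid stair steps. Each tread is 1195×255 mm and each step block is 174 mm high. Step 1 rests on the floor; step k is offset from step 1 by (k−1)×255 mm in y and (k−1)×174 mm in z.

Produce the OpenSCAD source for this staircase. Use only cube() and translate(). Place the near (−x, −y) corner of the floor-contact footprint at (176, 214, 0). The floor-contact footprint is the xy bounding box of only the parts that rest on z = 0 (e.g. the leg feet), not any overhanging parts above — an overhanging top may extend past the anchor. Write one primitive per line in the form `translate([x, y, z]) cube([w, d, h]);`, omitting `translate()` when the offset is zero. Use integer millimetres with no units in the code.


translate([176, 214, 0]) cube([1195, 255, 174]);
translate([176, 469, 174]) cube([1195, 255, 174]);
translate([176, 724, 348]) cube([1195, 255, 174]);
translate([176, 979, 522]) cube([1195, 255, 174]);
translate([176, 1234, 696]) cube([1195, 255, 174]);
translate([176, 1489, 870]) cube([1195, 255, 174]);
translate([176, 1744, 1044]) cube([1195, 255, 174]);


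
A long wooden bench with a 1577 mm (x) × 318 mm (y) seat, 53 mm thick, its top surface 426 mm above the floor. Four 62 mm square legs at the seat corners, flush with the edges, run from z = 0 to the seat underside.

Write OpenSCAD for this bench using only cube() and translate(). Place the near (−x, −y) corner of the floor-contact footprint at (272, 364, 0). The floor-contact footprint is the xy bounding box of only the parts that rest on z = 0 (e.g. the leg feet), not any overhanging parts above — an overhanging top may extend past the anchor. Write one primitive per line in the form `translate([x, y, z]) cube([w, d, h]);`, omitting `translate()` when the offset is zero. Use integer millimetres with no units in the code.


translate([272, 364, 373]) cube([1577, 318, 53]);
translate([272, 364, 0]) cube([62, 62, 373]);
translate([272, 620, 0]) cube([62, 62, 373]);
translate([1787, 364, 0]) cube([62, 62, 373]);
translate([1787, 620, 0]) cube([62, 62, 373]);


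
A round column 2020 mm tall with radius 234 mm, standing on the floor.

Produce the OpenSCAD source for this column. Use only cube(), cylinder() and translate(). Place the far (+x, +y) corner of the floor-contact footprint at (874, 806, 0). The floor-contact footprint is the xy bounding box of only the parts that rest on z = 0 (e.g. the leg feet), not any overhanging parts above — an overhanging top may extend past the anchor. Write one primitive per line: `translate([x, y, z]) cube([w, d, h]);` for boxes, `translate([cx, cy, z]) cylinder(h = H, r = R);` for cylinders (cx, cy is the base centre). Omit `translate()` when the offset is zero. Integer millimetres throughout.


translate([640, 572, 0]) cylinder(h = 2020, r = 234);


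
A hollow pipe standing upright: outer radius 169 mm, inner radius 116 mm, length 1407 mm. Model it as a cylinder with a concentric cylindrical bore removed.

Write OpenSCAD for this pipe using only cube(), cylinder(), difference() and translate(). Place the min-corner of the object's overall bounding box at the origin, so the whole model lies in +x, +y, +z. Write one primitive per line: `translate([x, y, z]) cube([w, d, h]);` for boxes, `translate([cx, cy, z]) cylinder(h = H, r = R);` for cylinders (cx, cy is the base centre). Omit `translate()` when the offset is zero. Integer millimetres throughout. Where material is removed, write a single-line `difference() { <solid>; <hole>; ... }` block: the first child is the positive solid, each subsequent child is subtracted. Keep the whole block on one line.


difference() { translate([169, 169, 0]) cylinder(h = 1407, r = 169); translate([169, 169, 0]) cylinder(h = 1407, r = 116); }


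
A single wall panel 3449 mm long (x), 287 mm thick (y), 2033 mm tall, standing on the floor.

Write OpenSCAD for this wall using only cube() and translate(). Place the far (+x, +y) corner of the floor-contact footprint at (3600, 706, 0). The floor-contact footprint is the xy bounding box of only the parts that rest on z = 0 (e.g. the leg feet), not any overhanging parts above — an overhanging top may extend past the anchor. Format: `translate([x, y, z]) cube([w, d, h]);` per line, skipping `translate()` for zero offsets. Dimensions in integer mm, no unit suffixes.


translate([151, 419, 0]) cube([3449, 287, 2033]);


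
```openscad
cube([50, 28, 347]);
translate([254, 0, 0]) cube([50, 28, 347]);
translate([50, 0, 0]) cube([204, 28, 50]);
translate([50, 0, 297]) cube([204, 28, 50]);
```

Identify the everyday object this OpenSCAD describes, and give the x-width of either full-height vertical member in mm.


A picture frame. The border width is 50 mm.

Four thin pieces enclosing a rectangular opening — a picture frame. The two full-height stiles are 347 mm tall; the top rail sits at z = 297 and is 50 mm tall, so the border above the opening is 347 − 297 = 50 mm, matching the stile x-width.


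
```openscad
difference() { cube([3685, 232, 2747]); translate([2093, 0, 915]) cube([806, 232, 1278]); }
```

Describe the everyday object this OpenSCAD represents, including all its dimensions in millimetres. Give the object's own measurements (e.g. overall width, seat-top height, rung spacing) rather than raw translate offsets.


A wall 3685 mm long (x), 232 mm thick (y), 2747 mm tall, with a rectangular window opening cut through it. The opening is 806 mm wide and 1278 mm tall; its sill is at z = 915 mm and its near (−x) edge is 2093 mm from the wall's −x end. The opening passes through the full wall thickness.


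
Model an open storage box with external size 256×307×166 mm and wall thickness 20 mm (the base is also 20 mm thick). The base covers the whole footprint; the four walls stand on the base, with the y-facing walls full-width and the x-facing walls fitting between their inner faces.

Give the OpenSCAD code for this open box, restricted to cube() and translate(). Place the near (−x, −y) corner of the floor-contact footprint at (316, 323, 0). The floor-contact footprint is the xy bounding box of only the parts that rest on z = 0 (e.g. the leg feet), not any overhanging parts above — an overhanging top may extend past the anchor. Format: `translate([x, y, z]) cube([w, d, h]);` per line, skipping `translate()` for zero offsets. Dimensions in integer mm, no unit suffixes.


translate([316, 323, 0]) cube([256, 307, 20]);
translate([316, 323, 20]) cube([256, 20, 146]);
translate([316, 610, 20]) cube([256, 20, 146]);
translate([316, 343, 20]) cube([20, 267, 146]);
translate([552, 343, 20]) cube([20, 267, 146]);


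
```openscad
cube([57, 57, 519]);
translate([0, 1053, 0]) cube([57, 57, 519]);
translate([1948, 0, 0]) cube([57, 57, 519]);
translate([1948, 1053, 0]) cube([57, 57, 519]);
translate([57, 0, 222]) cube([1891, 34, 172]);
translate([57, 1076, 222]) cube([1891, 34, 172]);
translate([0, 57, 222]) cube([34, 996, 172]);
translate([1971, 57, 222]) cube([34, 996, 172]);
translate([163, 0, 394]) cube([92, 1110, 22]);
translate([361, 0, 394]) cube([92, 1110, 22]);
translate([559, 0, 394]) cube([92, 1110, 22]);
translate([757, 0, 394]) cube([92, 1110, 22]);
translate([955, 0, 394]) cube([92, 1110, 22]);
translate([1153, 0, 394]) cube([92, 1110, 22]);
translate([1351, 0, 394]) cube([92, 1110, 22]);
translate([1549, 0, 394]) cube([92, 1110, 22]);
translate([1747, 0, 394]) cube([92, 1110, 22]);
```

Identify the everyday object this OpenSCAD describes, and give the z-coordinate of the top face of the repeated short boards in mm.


A bed frame. The slat-top height is 416 mm.

Four posts, four rails, and a row of slats — a bed frame. Slats sit on the rails at z = 222 + 172 = 394; with slat thickness 22, the top is 416 mm.


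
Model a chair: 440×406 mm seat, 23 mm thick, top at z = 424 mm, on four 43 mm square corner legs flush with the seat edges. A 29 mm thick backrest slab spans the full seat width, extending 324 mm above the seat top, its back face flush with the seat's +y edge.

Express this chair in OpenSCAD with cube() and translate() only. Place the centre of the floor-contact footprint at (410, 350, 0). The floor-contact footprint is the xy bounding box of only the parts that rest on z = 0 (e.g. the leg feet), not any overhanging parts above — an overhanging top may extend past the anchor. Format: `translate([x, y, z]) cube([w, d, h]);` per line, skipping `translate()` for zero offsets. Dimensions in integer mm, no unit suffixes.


translate([190, 147, 401]) cube([440, 406, 23]);
translate([190, 147, 0]) cube([43, 43, 401]);
translate([587, 147, 0]) cube([43, 43, 401]);
translate([190, 510, 0]) cube([43, 43, 401]);
translate([587, 510, 0]) cube([43, 43, 401]);
translate([190, 524, 424]) cube([440, 29, 324]);


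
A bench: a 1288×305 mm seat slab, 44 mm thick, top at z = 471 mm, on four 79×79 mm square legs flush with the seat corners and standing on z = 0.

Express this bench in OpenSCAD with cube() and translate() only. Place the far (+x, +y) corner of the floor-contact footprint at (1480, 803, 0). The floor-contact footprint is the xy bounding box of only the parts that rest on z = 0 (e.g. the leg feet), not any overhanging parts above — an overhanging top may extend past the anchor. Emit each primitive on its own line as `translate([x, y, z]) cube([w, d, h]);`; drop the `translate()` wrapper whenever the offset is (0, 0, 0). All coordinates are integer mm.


// leg_h = 471 − 44 = 427
translate([192, 498, 427]) cube([1288, 305, 44]);
translate([192, 498, 0]) cube([79, 79, 427]);
translate([192, 724, 0]) cube([79, 79, 427]);
translate([1401, 498, 0]) cube([79, 79, 427]);
translate([1401, 724, 0]) cube([79, 79, 427]);


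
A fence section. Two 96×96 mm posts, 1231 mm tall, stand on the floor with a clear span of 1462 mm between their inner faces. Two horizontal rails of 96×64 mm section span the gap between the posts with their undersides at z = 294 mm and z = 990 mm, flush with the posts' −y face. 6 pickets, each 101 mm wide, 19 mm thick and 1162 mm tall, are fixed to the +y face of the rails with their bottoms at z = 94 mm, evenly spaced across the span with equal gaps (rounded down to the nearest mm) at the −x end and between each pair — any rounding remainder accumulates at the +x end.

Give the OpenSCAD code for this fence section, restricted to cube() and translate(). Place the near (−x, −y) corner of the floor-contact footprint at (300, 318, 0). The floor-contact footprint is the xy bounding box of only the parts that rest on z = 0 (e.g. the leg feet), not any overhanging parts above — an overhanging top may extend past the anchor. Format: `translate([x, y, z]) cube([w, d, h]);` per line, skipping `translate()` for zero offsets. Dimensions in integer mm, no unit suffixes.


translate([300, 318, 0]) cube([96, 96, 1231]);
translate([1858, 318, 0]) cube([96, 96, 1231]);
translate([396, 318, 294]) cube([1462, 96, 64]);
translate([396, 318, 990]) cube([1462, 96, 64]);
translate([518, 414, 94]) cube([101, 19, 1162]);
translate([741, 414, 94]) cube([101, 19, 1162]);
translate([964, 414, 94]) cube([101, 19, 1162]);
translate([1187, 414, 94]) cube([101, 19, 1162]);
translate([1410, 414, 94]) cube([101, 19, 1162]);
translate([1633, 414, 94]) cube([101, 19, 1162]);


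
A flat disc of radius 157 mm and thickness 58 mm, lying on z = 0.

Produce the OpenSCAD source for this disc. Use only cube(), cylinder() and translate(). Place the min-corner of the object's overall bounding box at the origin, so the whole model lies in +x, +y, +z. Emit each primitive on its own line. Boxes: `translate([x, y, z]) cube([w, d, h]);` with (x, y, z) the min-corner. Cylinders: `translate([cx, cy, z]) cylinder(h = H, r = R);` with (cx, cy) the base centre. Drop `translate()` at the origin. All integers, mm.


translate([157, 157, 0]) cylinder(h = 58, r = 157);


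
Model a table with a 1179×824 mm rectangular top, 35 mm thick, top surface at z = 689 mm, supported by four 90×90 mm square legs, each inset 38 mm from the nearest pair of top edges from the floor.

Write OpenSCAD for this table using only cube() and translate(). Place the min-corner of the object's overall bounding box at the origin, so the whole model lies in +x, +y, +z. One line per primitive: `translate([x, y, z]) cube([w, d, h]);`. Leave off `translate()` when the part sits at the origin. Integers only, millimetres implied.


// leg_h = 689 - 35 = 654
translate([0, 0, 654]) cube([1179, 824, 35]);
translate([38, 38, 0]) cube([90, 90, 654]);
translate([1051, 38, 0]) cube([90, 90, 654]);
translate([38, 696, 0]) cube([90, 90, 654]);
translate([1051, 696, 0]) cube([90, 90, 654]);


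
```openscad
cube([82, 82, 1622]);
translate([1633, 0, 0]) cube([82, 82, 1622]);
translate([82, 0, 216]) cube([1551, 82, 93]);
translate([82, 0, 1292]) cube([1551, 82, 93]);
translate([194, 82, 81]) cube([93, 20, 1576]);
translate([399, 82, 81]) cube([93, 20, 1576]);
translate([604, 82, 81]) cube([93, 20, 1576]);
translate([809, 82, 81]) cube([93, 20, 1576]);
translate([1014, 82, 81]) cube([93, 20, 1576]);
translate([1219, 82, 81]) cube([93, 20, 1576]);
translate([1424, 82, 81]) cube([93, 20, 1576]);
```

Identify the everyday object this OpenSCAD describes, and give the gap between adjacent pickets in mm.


A fence section. The picket gap is 112 mm.

Two posts, two rails, 7 pickets — a fence section. Span 1551 mm holds 7 pickets of 93 mm with 8 equal gaps: ⌊(1551 − 7·93) / 8⌋ = 112 mm.


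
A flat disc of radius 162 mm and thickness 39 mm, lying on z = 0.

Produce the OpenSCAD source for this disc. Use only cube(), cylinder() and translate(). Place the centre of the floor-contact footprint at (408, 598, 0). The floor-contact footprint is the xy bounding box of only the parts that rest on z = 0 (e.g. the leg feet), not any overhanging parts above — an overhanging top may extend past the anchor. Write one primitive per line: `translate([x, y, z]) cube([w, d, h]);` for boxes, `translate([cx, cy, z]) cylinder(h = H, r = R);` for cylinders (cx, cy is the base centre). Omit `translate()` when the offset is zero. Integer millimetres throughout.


translate([408, 598, 0]) cylinder(h = 39, r = 162);


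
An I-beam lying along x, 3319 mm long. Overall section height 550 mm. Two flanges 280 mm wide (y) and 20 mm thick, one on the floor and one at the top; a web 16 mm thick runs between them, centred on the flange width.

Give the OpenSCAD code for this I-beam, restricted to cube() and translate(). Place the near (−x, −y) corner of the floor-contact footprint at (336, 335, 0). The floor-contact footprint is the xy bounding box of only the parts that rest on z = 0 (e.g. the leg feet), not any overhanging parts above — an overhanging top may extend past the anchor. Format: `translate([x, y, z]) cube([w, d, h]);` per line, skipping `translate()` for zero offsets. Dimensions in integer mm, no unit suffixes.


translate([336, 335, 0]) cube([3319, 280, 20]);
translate([336, 467, 20]) cube([3319, 16, 510]);
translate([336, 335, 530]) cube([3319, 280, 20]);


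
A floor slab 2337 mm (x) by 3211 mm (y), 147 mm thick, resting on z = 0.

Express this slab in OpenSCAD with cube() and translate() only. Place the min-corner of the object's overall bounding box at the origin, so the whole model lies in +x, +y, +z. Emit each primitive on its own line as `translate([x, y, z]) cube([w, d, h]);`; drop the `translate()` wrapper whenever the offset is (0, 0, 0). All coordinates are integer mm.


cube([2337, 3211, 147]);


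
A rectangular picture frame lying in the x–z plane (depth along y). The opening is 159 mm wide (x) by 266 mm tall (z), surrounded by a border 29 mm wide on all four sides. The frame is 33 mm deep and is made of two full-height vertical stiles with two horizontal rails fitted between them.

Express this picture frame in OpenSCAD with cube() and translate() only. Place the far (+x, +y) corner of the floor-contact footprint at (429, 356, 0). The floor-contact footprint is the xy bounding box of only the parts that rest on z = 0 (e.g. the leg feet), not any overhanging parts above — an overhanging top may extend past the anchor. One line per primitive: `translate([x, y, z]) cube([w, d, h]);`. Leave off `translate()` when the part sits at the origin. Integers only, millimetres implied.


translate([212, 323, 0]) cube([29, 33, 324]);
translate([400, 323, 0]) cube([29, 33, 324]);
translate([241, 323, 0]) cube([159, 33, 29]);
translate([241, 323, 295]) cube([159, 33, 29]);


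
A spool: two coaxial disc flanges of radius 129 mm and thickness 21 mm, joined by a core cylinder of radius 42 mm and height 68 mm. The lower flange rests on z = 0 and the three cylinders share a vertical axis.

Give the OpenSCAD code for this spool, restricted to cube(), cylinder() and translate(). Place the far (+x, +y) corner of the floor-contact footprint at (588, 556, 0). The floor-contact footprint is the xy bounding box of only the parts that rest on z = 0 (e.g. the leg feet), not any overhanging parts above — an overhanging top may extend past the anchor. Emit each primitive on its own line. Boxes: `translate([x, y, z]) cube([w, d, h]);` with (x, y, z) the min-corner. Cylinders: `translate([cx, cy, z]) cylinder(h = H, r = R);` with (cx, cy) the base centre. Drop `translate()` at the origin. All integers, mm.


translate([459, 427, 0]) cylinder(h = 21, r = 129);
translate([459, 427, 21]) cylinder(h = 68, r = 42);
translate([459, 427, 89]) cylinder(h = 21, r = 129);


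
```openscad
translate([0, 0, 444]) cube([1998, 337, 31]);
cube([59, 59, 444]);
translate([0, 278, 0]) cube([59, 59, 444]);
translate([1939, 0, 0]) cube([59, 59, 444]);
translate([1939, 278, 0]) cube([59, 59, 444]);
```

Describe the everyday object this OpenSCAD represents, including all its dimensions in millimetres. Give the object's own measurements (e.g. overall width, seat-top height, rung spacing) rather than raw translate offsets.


A bench: a 1998×337 mm seat slab, 31 mm thick, top at z = 475 mm, on four 59×59 mm square legs flush with the seat corners and standing on z = 0.


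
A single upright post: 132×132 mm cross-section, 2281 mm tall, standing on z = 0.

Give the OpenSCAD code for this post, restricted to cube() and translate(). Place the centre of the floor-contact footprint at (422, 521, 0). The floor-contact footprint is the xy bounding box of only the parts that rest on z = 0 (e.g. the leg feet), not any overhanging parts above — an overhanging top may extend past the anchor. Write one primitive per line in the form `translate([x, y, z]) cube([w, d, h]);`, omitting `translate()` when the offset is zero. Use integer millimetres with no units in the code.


translate([356, 455, 0]) cube([132, 132, 2281]);


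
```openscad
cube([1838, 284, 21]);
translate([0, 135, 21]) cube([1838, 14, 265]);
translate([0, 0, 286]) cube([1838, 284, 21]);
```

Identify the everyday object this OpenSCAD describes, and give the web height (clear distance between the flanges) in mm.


An I-beam. The web height is 265 mm.

Two wide flanges with a thin centred web — an I-beam. Overall 307 mm minus two 21 mm flanges gives a web of 307 − 2·21 = 265 mm.


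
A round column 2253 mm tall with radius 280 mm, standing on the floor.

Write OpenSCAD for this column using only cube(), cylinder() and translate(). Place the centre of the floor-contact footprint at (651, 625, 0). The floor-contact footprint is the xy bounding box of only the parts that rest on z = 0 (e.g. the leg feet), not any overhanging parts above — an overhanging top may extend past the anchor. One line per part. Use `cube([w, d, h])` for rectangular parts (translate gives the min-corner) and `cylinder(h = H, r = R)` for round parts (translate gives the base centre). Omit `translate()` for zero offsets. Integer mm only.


translate([651, 625, 0]) cylinder(h = 2253, r = 280);


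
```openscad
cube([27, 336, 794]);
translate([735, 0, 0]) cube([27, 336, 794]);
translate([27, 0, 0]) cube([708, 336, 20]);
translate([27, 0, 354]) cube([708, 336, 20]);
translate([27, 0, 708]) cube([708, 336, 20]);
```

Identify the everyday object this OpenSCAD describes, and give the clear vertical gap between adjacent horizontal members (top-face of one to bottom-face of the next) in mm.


A bookshelf. The clear shelf gap is 334 mm.

Two tall side panels with 3 horizontal boards between them — a bookshelf. The first two shelf undersides are at z = 0 and z = 354; with shelf thickness 20, the clear gap is 354 − 0 − 20 = 334 mm.


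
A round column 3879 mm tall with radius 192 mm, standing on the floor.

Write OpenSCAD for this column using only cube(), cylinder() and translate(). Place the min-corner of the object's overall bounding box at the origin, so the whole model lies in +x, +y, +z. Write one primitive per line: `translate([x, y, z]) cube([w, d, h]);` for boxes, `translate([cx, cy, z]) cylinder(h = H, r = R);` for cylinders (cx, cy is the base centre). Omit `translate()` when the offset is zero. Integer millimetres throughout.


translate([192, 192, 0]) cylinder(h = 3879, r = 192);


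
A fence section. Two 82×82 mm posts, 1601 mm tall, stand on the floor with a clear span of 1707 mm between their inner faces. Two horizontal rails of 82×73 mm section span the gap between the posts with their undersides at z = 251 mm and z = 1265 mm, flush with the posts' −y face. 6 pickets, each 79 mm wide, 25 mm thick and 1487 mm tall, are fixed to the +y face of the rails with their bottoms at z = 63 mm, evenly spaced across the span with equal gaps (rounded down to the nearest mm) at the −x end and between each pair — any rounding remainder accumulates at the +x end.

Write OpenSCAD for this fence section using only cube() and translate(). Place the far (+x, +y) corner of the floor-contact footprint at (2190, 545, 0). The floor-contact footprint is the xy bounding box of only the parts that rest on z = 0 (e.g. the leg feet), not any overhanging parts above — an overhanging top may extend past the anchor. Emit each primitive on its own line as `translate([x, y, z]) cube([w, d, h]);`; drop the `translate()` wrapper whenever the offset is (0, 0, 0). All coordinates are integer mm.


translate([319, 463, 0]) cube([82, 82, 1601]);
translate([2108, 463, 0]) cube([82, 82, 1601]);
translate([401, 463, 251]) cube([1707, 82, 73]);
translate([401, 463, 1265]) cube([1707, 82, 73]);
translate([577, 545, 63]) cube([79, 25, 1487]);
translate([832, 545, 63]) cube([79, 25, 1487]);
translate([1087, 545, 63]) cube([79, 25, 1487]);
translate([1342, 545, 63]) cube([79, 25, 1487]);
translate([1597, 545, 63]) cube([79, 25, 1487]);
translate([1852, 545, 63]) cube([79, 25, 1487]);


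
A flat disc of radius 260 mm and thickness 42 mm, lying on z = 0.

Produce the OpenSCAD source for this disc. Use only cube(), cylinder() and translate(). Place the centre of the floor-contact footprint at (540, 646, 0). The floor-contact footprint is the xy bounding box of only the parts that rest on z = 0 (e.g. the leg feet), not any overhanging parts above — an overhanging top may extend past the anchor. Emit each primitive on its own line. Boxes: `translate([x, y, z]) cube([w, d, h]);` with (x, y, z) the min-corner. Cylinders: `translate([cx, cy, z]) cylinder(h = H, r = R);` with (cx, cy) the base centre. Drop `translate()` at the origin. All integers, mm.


translate([540, 646, 0]) cylinder(h = 42, r = 260);


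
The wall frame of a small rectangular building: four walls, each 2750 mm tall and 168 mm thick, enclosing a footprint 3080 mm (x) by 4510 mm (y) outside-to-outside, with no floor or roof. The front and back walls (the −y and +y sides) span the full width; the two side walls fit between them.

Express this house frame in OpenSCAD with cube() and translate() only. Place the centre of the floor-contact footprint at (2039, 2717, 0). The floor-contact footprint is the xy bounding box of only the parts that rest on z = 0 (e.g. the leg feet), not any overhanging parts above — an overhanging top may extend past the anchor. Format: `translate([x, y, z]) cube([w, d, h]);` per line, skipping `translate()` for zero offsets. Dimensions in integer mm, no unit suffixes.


translate([499, 462, 0]) cube([3080, 168, 2750]);
translate([499, 4804, 0]) cube([3080, 168, 2750]);
translate([499, 630, 0]) cube([168, 4174, 2750]);
translate([3411, 630, 0]) cube([168, 4174, 2750]);


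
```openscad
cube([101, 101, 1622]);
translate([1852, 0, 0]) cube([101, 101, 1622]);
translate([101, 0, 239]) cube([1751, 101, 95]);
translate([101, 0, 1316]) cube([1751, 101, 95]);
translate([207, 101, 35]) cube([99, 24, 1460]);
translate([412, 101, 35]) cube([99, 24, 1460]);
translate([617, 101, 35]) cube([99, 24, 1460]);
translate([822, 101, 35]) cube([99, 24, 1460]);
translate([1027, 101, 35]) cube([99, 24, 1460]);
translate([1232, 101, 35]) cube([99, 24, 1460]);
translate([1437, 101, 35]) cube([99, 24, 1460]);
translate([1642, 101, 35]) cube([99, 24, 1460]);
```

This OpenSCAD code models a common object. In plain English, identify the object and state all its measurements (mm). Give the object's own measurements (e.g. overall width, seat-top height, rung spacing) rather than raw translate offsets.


A fence section. Two 101×101 mm posts, 1622 mm tall, stand on the floor with a clear span of 1751 mm between their inner faces. Two horizontal rails of 101×95 mm section span the gap between the posts with their undersides at z = 239 mm and z = 1316 mm, flush with the posts' −y face. 8 pickets, each 99 mm wide, 24 mm thick and 1460 mm tall, are fixed to the +y face of the rails with their bottoms at z = 35 mm, spaced across the span with a 106 mm gap after the −x post and between neighbouring pickets, with 111 mm left before the +x post.


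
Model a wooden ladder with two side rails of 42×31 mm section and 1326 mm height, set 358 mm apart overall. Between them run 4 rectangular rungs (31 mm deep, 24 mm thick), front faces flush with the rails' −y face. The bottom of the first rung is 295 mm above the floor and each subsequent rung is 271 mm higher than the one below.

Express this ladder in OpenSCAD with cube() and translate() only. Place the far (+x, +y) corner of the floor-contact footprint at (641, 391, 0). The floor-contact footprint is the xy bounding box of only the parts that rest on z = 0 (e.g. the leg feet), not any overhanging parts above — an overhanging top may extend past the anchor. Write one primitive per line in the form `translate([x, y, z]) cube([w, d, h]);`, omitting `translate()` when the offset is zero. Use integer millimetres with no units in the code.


translate([283, 360, 0]) cube([42, 31, 1326]);
translate([599, 360, 0]) cube([42, 31, 1326]);
translate([325, 360, 295]) cube([274, 31, 24]);
translate([325, 360, 566]) cube([274, 31, 24]);
translate([325, 360, 837]) cube([274, 31, 24]);
translate([325, 360, 1108]) cube([274, 31, 24]);


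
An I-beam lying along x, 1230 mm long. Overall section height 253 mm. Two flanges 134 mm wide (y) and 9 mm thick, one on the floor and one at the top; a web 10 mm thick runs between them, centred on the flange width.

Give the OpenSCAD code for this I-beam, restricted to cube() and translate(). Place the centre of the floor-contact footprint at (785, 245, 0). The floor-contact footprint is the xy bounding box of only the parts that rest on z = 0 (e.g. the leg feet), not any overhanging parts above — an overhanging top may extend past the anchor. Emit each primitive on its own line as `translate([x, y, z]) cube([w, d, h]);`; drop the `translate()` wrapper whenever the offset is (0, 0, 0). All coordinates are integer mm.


translate([170, 178, 0]) cube([1230, 134, 9]);
translate([170, 240, 9]) cube([1230, 10, 235]);
translate([170, 178, 244]) cube([1230, 134, 9]);


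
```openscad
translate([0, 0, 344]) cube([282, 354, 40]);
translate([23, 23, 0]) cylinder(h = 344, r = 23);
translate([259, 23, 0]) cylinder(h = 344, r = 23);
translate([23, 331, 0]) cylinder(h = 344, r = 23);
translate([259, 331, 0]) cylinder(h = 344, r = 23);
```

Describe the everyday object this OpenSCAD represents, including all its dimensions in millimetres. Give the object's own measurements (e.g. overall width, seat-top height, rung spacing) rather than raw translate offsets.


A four-legged stool. The seat is a 282×354×40 mm slab whose top surface is at z = 384 mm; four round legs, each 46 mm in diameter, run from the floor (z = 0) to the underside of the seat, each leg's axis is inset half a diameter from the nearest pair of seat edges (so the leg's bounding box is flush with the corner).


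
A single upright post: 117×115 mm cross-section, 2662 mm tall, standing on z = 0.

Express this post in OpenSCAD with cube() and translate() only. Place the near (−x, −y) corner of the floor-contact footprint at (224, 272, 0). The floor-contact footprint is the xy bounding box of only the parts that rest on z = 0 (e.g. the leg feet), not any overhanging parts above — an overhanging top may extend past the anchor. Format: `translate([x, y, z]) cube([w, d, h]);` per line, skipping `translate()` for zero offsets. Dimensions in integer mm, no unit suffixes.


translate([224, 272, 0]) cube([117, 115, 2662]);


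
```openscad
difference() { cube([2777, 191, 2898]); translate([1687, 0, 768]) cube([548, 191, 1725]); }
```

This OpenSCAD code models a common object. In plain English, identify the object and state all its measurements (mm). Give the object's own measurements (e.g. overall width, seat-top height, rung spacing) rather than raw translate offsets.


A wall 2777 mm long (x), 191 mm thick (y), 2898 mm tall, with a rectangular window opening cut through it. The opening is 548 mm wide and 1725 mm tall; its sill is at z = 768 mm and its near (−x) edge is 1687 mm from the wall's −x end. The opening passes through the full wall thickness.


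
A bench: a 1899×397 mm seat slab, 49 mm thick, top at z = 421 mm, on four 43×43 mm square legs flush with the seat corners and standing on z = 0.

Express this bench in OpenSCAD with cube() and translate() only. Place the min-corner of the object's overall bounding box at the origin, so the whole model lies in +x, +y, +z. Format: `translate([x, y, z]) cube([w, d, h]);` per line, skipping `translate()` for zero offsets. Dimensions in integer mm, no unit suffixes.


// leg_h = 421 − 49 = 372
translate([0, 0, 372]) cube([1899, 397, 49]);
cube([43, 43, 372]);
translate([0, 354, 0]) cube([43, 43, 372]);
translate([1856, 0, 0]) cube([43, 43, 372]);
translate([1856, 354, 0]) cube([43, 43, 372]);


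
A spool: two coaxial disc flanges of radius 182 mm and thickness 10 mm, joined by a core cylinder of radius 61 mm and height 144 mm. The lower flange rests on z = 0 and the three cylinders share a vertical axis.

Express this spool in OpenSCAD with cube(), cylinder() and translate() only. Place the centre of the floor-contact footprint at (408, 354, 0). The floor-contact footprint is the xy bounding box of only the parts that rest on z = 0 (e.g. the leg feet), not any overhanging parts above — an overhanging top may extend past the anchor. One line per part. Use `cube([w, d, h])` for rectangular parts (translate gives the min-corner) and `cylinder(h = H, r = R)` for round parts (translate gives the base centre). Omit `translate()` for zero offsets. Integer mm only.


translate([408, 354, 0]) cylinder(h = 10, r = 182);
translate([408, 354, 10]) cylinder(h = 144, r = 61);
translate([408, 354, 154]) cylinder(h = 10, r = 182);


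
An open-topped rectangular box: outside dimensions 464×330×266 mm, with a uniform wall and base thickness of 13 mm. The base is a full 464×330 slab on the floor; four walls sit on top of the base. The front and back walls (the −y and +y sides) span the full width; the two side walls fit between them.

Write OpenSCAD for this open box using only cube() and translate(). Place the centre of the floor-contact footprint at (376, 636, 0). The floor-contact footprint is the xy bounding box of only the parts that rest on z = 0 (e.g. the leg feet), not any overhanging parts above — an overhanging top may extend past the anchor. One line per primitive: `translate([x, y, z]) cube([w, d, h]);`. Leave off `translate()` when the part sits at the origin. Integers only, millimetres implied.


translate([144, 471, 0]) cube([464, 330, 13]);
translate([144, 471, 13]) cube([464, 13, 253]);
translate([144, 788, 13]) cube([464, 13, 253]);
translate([144, 484, 13]) cube([13, 304, 253]);
translate([595, 484, 13]) cube([13, 304, 253]);
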